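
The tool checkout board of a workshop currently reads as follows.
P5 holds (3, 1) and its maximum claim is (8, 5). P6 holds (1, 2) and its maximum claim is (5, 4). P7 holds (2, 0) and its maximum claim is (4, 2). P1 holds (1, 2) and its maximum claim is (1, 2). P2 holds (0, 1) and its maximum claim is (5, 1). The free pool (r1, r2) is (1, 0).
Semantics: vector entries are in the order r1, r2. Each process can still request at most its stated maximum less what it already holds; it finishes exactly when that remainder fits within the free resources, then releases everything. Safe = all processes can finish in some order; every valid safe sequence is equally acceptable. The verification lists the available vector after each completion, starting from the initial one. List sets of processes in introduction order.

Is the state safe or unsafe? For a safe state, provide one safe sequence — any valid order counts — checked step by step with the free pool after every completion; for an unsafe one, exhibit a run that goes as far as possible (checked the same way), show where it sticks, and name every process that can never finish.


SAFE. One safe sequence: P1, P7, P6, P5, P2.
Key observation: reading the order forward, P7 is the first process whose need (2, 2) meets the free pool (2, 2) exactly on a resource it requests.
Check, step by step:
  pool = (1, 0)
  P1 needs (0, 0) <= (1, 0) -> finishes; pool += (1, 2) = (2, 2)
  P7 needs (2, 2) <= (2, 2) -> finishes; pool += (2, 0) = (4, 2)
  P6 needs (4, 2) <= (4, 2) -> finishes; pool += (1, 2) = (5, 4)
  P5 needs (5, 4) <= (5, 4) -> finishes; pool += (3, 1) = (8, 5)
  P2 needs (5, 0) <= (8, 5) -> finishes; pool += (0, 1) = (8, 6)


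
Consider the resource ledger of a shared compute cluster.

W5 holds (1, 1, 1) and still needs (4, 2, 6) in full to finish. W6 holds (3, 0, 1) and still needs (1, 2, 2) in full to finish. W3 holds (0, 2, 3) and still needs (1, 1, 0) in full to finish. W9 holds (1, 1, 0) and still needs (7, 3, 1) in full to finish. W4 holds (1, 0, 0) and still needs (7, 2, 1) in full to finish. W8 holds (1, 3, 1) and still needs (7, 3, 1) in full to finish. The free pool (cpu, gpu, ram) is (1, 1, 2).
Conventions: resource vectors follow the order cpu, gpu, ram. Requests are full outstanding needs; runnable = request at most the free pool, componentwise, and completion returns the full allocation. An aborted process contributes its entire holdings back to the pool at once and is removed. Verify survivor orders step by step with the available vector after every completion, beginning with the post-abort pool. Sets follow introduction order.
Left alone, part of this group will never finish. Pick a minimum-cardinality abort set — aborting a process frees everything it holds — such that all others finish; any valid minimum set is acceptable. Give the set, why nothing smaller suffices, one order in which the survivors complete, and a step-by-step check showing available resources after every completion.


Abort W4 and W8.
Key observation: before aborting W4 and W8, W9 was permanently blocked — no order could ever run it; afterwards it completes at step 4.
No one abort is enough; case by case: W5 alone leaves W9 blocked (short on cpu); W6 alone leaves W9 blocked (short on cpu); W3 alone leaves W9 blocked (short on cpu); W9 alone leaves W4 blocked (short on cpu); W4 alone leaves W9 blocked (short on cpu); W8 alone leaves W9 blocked (short on cpu).
One survivor order: W3, W6, W5, W9. Step-by-step check (post-abort pool first):
  pool = (3, 4, 3)
  W3: need (1, 1, 0) fits (3, 4, 3); releases (0, 2, 3), pool now (3, 6, 6)
  W6: need (1, 2, 2) fits (3, 6, 6); releases (3, 0, 1), pool now (6, 6, 7)
  W5: need (4, 2, 6) fits (6, 6, 7); releases (1, 1, 1), pool now (7, 7, 8)
  W9: need (7, 3, 1) fits (7, 7, 8); releases (1, 1, 0), pool now (8, 8, 8)


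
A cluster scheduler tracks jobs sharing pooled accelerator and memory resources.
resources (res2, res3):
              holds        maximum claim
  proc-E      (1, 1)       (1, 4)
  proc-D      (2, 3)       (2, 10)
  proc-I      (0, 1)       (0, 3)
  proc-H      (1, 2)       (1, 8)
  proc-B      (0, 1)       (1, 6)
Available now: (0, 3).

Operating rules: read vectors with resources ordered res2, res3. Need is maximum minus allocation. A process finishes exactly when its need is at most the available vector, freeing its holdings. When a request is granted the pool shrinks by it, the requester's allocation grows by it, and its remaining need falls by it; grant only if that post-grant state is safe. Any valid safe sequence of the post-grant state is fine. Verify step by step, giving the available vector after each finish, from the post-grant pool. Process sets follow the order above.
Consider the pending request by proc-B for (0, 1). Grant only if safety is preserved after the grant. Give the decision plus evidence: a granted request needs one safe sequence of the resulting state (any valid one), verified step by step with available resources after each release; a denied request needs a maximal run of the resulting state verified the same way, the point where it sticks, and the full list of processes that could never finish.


GRANT — the state after the grant stays safe, e.g. via proc-I, proc-E, proc-B, proc-H, proc-D.
Key observation: with (0, 2) left after the transfer, proc-I can run at once — the state stays safe.
Step-by-step check of the post-grant state:
  pool = (0, 2)
  proc-I: need (0, 2) fits (0, 2); releases (0, 1), pool now (0, 3)
  proc-E: need (0, 3) fits (0, 3); releases (1, 1), pool now (1, 4)
  proc-B: need (1, 4) fits (1, 4); releases (0, 2), pool now (1, 6)
  proc-H: need (0, 6) fits (1, 6); releases (1, 2), pool now (2, 8)
  proc-D: need (0, 7) fits (2, 8); releases (2, 3), pool now (4, 11)


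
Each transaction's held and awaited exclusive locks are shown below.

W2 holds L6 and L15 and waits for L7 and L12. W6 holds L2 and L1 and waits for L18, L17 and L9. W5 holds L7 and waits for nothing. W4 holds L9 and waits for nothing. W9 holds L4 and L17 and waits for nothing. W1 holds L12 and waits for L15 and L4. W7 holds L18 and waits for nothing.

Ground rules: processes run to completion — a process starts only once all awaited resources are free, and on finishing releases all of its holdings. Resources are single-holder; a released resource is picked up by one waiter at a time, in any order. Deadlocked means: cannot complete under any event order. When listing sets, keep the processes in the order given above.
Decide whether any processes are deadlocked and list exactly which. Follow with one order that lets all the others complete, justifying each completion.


The deadlocked set is W2 and W1.
Key observation: the knot is the closed ring of waits W2 -> W1 -> W2; no other process is dragged down with it.
A valid finishing order for the others: W9, W7, W5, W4, W6.
Verifying each step:
  W9: no waits; runs immediately, freeing L4 and L17
  W7: no waits; runs immediately, freeing L18
  W5: no waits; runs immediately, freeing L7
  W4: no waits; runs immediately, freeing L9
  W6 waits on L18, L17 and L9 — all released -> runs and releases L2 and L1


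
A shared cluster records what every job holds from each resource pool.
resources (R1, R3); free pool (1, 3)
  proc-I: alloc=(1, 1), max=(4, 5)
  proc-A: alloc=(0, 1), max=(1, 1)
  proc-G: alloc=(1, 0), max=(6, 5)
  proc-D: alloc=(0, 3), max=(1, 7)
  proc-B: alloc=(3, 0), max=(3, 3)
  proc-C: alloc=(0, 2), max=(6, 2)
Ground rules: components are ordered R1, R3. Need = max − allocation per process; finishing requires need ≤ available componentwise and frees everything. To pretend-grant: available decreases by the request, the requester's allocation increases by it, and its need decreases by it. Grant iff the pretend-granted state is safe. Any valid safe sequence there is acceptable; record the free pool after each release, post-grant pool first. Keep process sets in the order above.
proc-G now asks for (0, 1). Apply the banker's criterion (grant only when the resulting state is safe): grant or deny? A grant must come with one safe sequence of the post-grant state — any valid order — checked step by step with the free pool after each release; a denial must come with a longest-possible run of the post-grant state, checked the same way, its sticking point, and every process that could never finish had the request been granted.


DENY — the pretend-granted state is unsafe.
Key observation: after proc-A, proc-B the pool peaks at (4, 3), and each blocked process is short somewhere: proc-I on R3; proc-G on R1, R3; proc-D on R3; proc-C on R1.
On the post-grant state, proc-A, proc-B is a maximal run — nothing extends it. Verifying each step:
  pool = (1, 2)
  proc-A: need (1, 0) fits (1, 2); releases (0, 1), pool now (1, 3)
  proc-B: need (0, 3) fits (1, 3); releases (3, 0), pool now (4, 3)
  blocked: proc-I wants (3, 4), pool (4, 3) — not enough R3
  blocked: proc-G wants (5, 4), pool (4, 3) — not enough R1 and R3
  blocked: proc-D wants (1, 4), pool (4, 3) — not enough R3
  blocked: proc-C wants (6, 0), pool (4, 3) — not enough R1
Post-grant, the permanently blocked set is proc-I, proc-G, proc-D and proc-C.


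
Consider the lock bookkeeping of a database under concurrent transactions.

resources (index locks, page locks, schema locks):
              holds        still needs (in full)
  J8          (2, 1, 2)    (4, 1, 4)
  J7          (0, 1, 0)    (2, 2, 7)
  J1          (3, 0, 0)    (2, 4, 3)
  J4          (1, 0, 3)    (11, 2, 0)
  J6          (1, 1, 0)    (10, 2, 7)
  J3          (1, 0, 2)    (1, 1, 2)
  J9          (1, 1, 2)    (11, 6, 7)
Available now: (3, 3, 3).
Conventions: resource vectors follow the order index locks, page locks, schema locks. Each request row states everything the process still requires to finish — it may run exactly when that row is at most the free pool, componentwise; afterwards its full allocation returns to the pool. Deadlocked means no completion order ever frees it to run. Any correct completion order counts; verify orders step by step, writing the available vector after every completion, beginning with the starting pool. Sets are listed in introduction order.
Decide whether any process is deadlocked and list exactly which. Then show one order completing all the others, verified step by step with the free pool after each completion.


Deadlocked: J4, J6 and J9.
Key observation: once J3, J8, J7, J1 finish, the pool peaks at (9, 5, 7) — and every remaining process still needs more index locks than that.
The rest can finish in the order J3, J8, J7, J1. Verifying each step:
  pool = (3, 3, 3)
  J3: need (1, 1, 2) fits (3, 3, 3); releases (1, 0, 2), pool now (4, 3, 5)
  J8: need (4, 1, 4) fits (4, 3, 5); releases (2, 1, 2), pool now (6, 4, 7)
  J7: need (2, 2, 7) fits (6, 4, 7); releases (0, 1, 0), pool now (6, 5, 7)
  J1: need (2, 4, 3) fits (6, 5, 7); releases (3, 0, 0), pool now (9, 5, 7)
The stuck group stays short no matter what:
  J4 still needs (11, 2, 0) but only (9, 5, 7) is free — short on index locks
  J6 still needs (10, 2, 7) but only (9, 5, 7) is free — short on index locks
  J9 still needs (11, 6, 7) but only (9, 5, 7) is free — short on index locks and page locks


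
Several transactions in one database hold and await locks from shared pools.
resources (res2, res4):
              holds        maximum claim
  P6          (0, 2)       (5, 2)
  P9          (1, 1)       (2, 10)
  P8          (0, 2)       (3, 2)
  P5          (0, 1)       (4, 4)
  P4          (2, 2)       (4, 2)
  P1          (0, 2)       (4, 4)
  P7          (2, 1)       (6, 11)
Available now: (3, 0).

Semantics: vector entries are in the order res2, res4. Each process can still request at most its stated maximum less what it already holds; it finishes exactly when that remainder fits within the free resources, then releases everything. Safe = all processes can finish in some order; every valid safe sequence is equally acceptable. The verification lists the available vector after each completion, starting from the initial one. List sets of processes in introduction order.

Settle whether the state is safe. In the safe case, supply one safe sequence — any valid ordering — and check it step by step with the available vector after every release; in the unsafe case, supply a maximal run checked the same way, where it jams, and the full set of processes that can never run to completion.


The state is SAFE; one workable sequence: P8, P4, P6, P5, P1, P9, P7.
Key observation: P8 marks the first exact bind of the order: its need (3, 0) fits the free (3, 0) with zero slack on a requested resource.
Walking it through:
  pool = (3, 0)
  P8: need (3, 0) fits (3, 0); releases (0, 2), pool now (3, 2)
  P4: need (2, 0) fits (3, 2); releases (2, 2), pool now (5, 4)
  P6: need (5, 0) fits (5, 4); releases (0, 2), pool now (5, 6)
  P5: need (4, 3) fits (5, 6); releases (0, 1), pool now (5, 7)
  P1: need (4, 2) fits (5, 7); releases (0, 2), pool now (5, 9)
  P9: need (1, 9) fits (5, 9); releases (1, 1), pool now (6, 10)
  P7: need (4, 10) fits (6, 10); releases (2, 1), pool now (8, 11)


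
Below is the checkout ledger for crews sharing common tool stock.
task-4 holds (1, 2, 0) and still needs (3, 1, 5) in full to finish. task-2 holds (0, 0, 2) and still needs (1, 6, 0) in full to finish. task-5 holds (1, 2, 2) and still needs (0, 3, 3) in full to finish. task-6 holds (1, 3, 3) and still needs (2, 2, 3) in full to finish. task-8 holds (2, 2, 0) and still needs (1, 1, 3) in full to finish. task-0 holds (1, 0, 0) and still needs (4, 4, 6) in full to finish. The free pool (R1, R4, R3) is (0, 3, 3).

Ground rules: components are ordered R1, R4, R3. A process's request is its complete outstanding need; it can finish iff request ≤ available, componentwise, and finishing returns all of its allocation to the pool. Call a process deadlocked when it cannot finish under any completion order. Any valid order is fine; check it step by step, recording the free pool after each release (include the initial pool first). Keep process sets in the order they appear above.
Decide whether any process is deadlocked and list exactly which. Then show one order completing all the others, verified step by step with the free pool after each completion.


No process is deadlocked.
Key observation: no deadlock: task-5 fits now, and the freed resources carry the rest through.
A valid finishing order for the others: task-5, task-8, task-6, task-4, task-0, task-2. Check, step by step:
  pool = (0, 3, 3)
  task-5: need (0, 3, 3) fits (0, 3, 3); releases (1, 2, 2), pool now (1, 5, 5)
  task-8: need (1, 1, 3) fits (1, 5, 5); releases (2, 2, 0), pool now (3, 7, 5)
  task-6: need (2, 2, 3) fits (3, 7, 5); releases (1, 3, 3), pool now (4, 10, 8)
  task-4: need (3, 1, 5) fits (4, 10, 8); releases (1, 2, 0), pool now (5, 12, 8)
  task-0: need (4, 4, 6) fits (5, 12, 8); releases (1, 0, 0), pool now (6, 12, 8)
  task-2: need (1, 6, 0) fits (6, 12, 8); releases (0, 0, 2), pool now (6, 12, 10)


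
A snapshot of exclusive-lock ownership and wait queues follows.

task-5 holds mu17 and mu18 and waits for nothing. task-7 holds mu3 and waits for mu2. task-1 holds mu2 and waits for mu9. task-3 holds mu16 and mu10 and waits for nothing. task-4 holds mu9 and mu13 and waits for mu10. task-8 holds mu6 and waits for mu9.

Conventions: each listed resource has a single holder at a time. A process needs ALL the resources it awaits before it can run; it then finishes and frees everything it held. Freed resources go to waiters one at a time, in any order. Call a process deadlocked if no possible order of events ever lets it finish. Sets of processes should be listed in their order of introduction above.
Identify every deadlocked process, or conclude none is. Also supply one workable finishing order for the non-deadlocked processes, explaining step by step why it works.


The deadlocked set is empty.
Key observation: no waiting chain loops back on itself — every chain ends at a process that waits on nothing, so everyone eventually runs.
One completion order for the rest: task-3, task-4, task-8, task-1, task-5, task-7.
Check, step by step:
  task-3 waits on nothing -> runs at once and releases mu16 and mu10
  task-4: everything it awaited (mu10) is free; runs, freeing mu9 and mu13
  task-8: everything it awaited (mu9) is free; runs, freeing mu6
  task-1: everything it awaited (mu9) is free; runs, freeing mu2
  task-5 waits on nothing -> runs at once and releases mu17 and mu18
  task-7: everything it awaited (mu2) is free; runs, freeing mu3


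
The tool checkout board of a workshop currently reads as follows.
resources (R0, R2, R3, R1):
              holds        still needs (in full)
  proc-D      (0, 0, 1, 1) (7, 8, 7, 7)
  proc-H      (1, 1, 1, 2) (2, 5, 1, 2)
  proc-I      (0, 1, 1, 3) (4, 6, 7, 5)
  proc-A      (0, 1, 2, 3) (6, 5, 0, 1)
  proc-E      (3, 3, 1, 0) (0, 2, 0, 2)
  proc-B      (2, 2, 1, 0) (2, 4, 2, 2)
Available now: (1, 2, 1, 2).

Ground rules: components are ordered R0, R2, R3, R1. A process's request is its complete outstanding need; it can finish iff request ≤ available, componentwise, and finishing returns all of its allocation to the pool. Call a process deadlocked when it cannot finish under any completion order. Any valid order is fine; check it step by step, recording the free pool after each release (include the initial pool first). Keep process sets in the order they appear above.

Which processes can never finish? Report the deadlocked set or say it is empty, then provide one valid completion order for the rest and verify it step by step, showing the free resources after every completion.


Deadlocked set: proc-D and proc-I.
Key observation: after proc-E, proc-H, proc-B, proc-A complete, (7, 9, 6, 7) is the best the pool ever gets, yet each leftover process wants more R3.
The rest can finish in the order proc-E, proc-H, proc-B, proc-A. Step-by-step check:
  pool = (1, 2, 1, 2)
  proc-E: need (0, 2, 0, 2) fits (1, 2, 1, 2); releases (3, 3, 1, 0), pool now (4, 5, 2, 2)
  proc-H: need (2, 5, 1, 2) fits (4, 5, 2, 2); releases (1, 1, 1, 2), pool now (5, 6, 3, 4)
  proc-B: need (2, 4, 2, 2) fits (5, 6, 3, 4); releases (2, 2, 1, 0), pool now (7, 8, 4, 4)
  proc-A: need (6, 5, 0, 1) fits (7, 8, 4, 4); releases (0, 1, 2, 3), pool now (7, 9, 6, 7)
The stuck group stays short no matter what:
  proc-D cannot run: need (7, 8, 7, 7) vs free (7, 9, 6, 7) (insufficient R3)
  proc-I cannot run: need (4, 6, 7, 5) vs free (7, 9, 6, 7) (insufficient R3)


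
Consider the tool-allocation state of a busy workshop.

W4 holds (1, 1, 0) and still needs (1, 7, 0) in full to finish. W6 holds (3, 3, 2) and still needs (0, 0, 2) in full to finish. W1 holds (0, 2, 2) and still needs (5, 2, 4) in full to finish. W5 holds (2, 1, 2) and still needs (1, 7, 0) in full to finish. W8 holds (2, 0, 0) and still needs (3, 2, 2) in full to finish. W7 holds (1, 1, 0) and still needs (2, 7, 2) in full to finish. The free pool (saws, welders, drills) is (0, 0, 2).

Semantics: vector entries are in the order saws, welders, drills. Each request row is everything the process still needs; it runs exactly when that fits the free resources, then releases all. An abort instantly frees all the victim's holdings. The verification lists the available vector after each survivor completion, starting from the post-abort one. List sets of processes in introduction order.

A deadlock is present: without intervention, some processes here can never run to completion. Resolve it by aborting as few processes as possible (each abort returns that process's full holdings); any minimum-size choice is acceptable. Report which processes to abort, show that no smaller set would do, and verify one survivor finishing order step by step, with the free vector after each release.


The answer: abort W5 and W7.
Key observation: W4 had no path to completion before; after the abort of W5 and W7 ((3, 2, 2) returned), step 4 is where it fits.
Why nothing smaller works — every single abort fails: W4 alone leaves W5 blocked (short on welders); W6 alone leaves W4 blocked (short on welders); W1 alone leaves W4 blocked (short on welders); W5 alone leaves W4 blocked (short on welders); W8 alone leaves W4 blocked (short on welders); W7 alone leaves W4 blocked (short on welders).
Survivors finish in the order: W8, W1, W6, W4. Verifying each step (pool after the aborts first):
  pool = (3, 2, 4)
  W8: need (3, 2, 2) fits (3, 2, 4); releases (2, 0, 0), pool now (5, 2, 4)
  W1: need (5, 2, 4) fits (5, 2, 4); releases (0, 2, 2), pool now (5, 4, 6)
  W6: need (0, 0, 2) fits (5, 4, 6); releases (3, 3, 2), pool now (8, 7, 8)
  W4: need (1, 7, 0) fits (8, 7, 8); releases (1, 1, 0), pool now (9, 8, 8)


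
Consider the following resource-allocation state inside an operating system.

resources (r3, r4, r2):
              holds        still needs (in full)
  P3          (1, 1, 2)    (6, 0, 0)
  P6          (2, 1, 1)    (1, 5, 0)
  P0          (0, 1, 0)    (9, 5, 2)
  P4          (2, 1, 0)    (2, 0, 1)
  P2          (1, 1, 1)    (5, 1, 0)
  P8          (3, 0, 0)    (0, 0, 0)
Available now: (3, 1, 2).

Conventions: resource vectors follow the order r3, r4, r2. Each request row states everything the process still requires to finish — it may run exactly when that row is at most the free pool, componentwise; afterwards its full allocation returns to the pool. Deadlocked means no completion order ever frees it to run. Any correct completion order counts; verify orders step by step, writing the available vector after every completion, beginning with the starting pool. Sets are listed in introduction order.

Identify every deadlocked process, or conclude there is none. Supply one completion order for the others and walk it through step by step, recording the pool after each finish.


Deadlocked set: P6 and P0.
Key observation: once P8, P3, P4, P2 finish, the pool peaks at (10, 4, 5) — and every remaining process still needs more r4 than that.
The rest can finish in the order P8, P3, P4, P2. Walking it through:
  pool = (3, 1, 2)
  run P8 (needs (0, 0, 0), free (3, 1, 2)); after release of (3, 0, 0) the pool is (6, 1, 2)
  run P3 (needs (6, 0, 0), free (6, 1, 2)); after release of (1, 1, 2) the pool is (7, 2, 4)
  run P4 (needs (2, 0, 1), free (7, 2, 4)); after release of (2, 1, 0) the pool is (9, 3, 4)
  run P2 (needs (5, 1, 0), free (9, 3, 4)); after release of (1, 1, 1) the pool is (10, 4, 5)
The stuck group stays short no matter what:
  blocked: P6 wants (1, 5, 0), pool (10, 4, 5) — not enough r4
  blocked: P0 wants (9, 5, 2), pool (10, 4, 5) — not enough r4


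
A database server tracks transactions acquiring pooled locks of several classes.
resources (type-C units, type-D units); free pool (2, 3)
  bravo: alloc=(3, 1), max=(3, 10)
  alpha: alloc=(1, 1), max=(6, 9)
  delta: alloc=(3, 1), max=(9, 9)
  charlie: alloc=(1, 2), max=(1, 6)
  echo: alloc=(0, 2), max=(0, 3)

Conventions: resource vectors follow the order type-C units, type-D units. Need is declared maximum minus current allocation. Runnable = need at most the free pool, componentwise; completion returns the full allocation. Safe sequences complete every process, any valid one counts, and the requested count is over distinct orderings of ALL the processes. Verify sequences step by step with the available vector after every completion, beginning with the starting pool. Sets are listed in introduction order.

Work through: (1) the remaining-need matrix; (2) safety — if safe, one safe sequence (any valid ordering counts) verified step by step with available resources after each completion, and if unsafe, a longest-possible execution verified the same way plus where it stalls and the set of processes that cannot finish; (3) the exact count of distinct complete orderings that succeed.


(1) Outstanding need per process (order type-C units, type-D units):
  bravo: (0, 9)
  alpha: (5, 8)
  delta: (6, 8)
  charlie: (0, 4)
  echo: (0, 1)
(2) UNSAFE — no complete ordering exists.
Key observation: type-D units is the bottleneck — with echo, charlie done the pool holds (3, 7), short of every remaining need.
Going as far as possible: echo, charlie; after that, nothing fits. Walking it through:
  pool = (2, 3)
  echo: need (0, 1) fits (2, 3); releases (0, 2), pool now (2, 5)
  charlie: need (0, 4) fits (2, 5); releases (1, 2), pool now (3, 7)
  bravo still needs (0, 9) but only (3, 7) is free — short on type-D units
  alpha still needs (5, 8) but only (3, 7) is free — short on type-C units and type-D units
  delta still needs (6, 8) but only (3, 7) is free — short on type-C units and type-D units
Never able to finish: bravo, alpha and delta.
(3) Precisely 0 of the possible complete orderings are safe sequences.


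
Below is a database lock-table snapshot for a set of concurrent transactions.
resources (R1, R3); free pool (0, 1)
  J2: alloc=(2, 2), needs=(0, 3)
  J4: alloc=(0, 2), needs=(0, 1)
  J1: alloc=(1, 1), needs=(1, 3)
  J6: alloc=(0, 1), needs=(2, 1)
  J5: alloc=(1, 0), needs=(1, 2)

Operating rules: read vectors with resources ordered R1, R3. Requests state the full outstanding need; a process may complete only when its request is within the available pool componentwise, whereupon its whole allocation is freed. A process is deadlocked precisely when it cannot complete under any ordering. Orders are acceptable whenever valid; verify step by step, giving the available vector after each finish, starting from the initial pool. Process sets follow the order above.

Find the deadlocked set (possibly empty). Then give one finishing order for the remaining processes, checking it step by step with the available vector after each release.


The deadlocked set is empty.
Key observation: the pool covers J4 at once, and every later process fits after earlier releases.
A valid finishing order for the others: J4, J2, J1, J5, J6. Check, step by step:
  pool = (0, 1)
  J4 needs (0, 1) <= (0, 1) -> finishes; pool += (0, 2) = (0, 3)
  J2 needs (0, 3) <= (0, 3) -> finishes; pool += (2, 2) = (2, 5)
  J1 needs (1, 3) <= (2, 5) -> finishes; pool += (1, 1) = (3, 6)
  J5 needs (1, 2) <= (3, 6) -> finishes; pool += (1, 0) = (4, 6)
  J6 needs (2, 1) <= (4, 6) -> finishes; pool += (0, 1) = (4, 7)


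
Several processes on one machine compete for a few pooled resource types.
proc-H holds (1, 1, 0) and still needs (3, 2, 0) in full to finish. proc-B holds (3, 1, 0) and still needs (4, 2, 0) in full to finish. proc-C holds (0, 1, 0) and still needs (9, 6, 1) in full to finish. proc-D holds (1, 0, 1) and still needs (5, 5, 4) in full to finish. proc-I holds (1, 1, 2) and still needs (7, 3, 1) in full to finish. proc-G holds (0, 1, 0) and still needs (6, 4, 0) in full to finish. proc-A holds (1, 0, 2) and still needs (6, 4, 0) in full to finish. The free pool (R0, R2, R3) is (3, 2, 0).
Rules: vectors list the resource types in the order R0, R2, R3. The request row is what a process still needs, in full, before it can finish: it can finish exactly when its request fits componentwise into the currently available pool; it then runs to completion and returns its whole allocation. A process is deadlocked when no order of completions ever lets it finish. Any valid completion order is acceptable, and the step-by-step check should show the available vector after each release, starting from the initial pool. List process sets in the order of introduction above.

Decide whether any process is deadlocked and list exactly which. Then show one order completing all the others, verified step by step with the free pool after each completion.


Nothing here is deadlocked.
Key observation: proc-H fits the free pool immediately, and its release cascades until everyone finishes.
A valid finishing order for the others: proc-H, proc-B, proc-G, proc-A, proc-I, proc-D, proc-C. Verifying each step:
  pool = (3, 2, 0)
  run proc-H (needs (3, 2, 0), free (3, 2, 0)); after release of (1, 1, 0) the pool is (4, 3, 0)
  run proc-B (needs (4, 2, 0), free (4, 3, 0)); after release of (3, 1, 0) the pool is (7, 4, 0)
  run proc-G (needs (6, 4, 0), free (7, 4, 0)); after release of (0, 1, 0) the pool is (7, 5, 0)
  run proc-A (needs (6, 4, 0), free (7, 5, 0)); after release of (1, 0, 2) the pool is (8, 5, 2)
  run proc-I (needs (7, 3, 1), free (8, 5, 2)); after release of (1, 1, 2) the pool is (9, 6, 4)
  run proc-D (needs (5, 5, 4), free (9, 6, 4)); after release of (1, 0, 1) the pool is (10, 6, 5)
  run proc-C (needs (9, 6, 1), free (10, 6, 5)); after release of (0, 1, 0) the pool is (10, 7, 5)


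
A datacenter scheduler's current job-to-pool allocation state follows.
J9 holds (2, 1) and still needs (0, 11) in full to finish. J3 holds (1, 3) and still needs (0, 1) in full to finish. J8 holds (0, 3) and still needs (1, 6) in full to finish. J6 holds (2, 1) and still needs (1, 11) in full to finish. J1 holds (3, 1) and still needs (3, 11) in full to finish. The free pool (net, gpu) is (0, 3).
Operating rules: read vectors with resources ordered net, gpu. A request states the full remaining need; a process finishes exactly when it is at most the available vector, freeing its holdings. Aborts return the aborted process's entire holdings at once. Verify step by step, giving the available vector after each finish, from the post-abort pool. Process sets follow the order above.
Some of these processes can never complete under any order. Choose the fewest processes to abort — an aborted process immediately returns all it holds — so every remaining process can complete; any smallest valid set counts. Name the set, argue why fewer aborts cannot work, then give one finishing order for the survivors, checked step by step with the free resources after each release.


The answer: abort J9 and J6.
Key observation: before aborting J9 and J6, J1 was permanently blocked — no order could ever run it; afterwards it completes at step 3.
Minimality, checking each single-abort alternative: J9 alone leaves J6 blocked (short on gpu); J3 alone leaves J9 blocked (short on gpu); J8 alone leaves J9 blocked (short on gpu); J6 alone leaves J9 blocked (short on gpu); J1 alone leaves J9 blocked (short on gpu).
Survivors finish in the order: J3, J8, J1. Step-by-step check (pool after the aborts first):
  pool = (4, 5)
  J3 needs (0, 1) <= (4, 5) -> finishes; pool += (1, 3) = (5, 8)
  J8 needs (1, 6) <= (5, 8) -> finishes; pool += (0, 3) = (5, 11)
  J1 needs (3, 11) <= (5, 11) -> finishes; pool += (3, 1) = (8, 12)


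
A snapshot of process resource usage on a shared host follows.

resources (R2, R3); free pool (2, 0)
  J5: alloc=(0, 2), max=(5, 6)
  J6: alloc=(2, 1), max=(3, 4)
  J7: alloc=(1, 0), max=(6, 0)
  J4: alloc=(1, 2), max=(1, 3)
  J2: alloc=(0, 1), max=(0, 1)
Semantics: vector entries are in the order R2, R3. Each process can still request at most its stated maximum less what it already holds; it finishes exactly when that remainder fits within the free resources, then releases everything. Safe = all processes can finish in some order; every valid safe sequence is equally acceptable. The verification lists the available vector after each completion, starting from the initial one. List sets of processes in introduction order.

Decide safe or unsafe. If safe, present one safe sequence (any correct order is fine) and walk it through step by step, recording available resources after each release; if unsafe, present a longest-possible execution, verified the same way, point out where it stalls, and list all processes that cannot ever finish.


The state is SAFE; one workable sequence: J2, J4, J6, J7, J5.
Key observation: the first exact fit in this order is J4 — it needs (0, 1) with (2, 1) free, meeting a requested resource to the last unit.
Check, step by step:
  pool = (2, 0)
  J2: need (0, 0) fits (2, 0); releases (0, 1), pool now (2, 1)
  J4: need (0, 1) fits (2, 1); releases (1, 2), pool now (3, 3)
  J6: need (1, 3) fits (3, 3); releases (2, 1), pool now (5, 4)
  J7: need (5, 0) fits (5, 4); releases (1, 0), pool now (6, 4)
  J5: need (5, 4) fits (6, 4); releases (0, 2), pool now (6, 6)


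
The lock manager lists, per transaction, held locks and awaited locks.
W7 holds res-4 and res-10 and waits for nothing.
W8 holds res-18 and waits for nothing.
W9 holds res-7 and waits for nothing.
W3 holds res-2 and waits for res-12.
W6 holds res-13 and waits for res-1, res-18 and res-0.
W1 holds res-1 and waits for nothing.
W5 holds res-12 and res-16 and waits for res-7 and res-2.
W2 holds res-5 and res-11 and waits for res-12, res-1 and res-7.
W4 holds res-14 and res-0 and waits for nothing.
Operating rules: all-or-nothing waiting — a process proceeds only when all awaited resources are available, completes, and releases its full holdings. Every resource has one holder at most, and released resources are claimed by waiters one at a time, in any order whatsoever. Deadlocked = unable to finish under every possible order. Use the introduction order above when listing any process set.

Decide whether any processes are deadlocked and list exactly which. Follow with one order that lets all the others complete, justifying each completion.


Deadlocked: W3, W5 and W2.
Key observation: the waits loop around W3 -> W5 -> W3 with no way out; W2 waits into the deadlock from upstream.
A valid finishing order for the others: W8, W1, W4, W6, W7, W9.
Walking it through:
  run W8 (it waits on nothing); releases res-18
  run W1 (it waits on nothing); releases res-1
  run W4 (it waits on nothing); releases res-14 and res-0
  run W6 (all its waits — res-1, res-18 and res-0 — are resolved); releases res-13
  run W7 (it waits on nothing); releases res-4 and res-10
  run W9 (it waits on nothing); releases res-7


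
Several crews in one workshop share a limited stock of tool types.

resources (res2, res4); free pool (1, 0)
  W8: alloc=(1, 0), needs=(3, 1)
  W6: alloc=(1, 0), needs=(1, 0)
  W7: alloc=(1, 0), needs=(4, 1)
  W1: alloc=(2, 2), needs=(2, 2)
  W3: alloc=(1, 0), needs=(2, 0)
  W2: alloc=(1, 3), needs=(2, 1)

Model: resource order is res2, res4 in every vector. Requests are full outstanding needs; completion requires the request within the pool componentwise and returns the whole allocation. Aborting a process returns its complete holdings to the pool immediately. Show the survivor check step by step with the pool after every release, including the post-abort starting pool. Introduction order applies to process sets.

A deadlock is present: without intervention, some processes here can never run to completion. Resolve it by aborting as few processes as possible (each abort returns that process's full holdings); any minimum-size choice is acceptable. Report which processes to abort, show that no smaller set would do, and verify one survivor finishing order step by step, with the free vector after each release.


Minimum abort set: W2.
Key observation: no ordering could ever have run W1 before the abort of W2; with (1, 3) back in the pool it fits at step 1.
Minimality: the empty abort set fails — the state is deadlocked as it stands.
The survivors complete as W1, W6, W7, W3, W8. Verifying each step (starting from the post-abort pool):
  pool = (2, 3)
  W1 needs (2, 2) <= (2, 3) -> finishes; pool += (2, 2) = (4, 5)
  W6 needs (1, 0) <= (4, 5) -> finishes; pool += (1, 0) = (5, 5)
  W7 needs (4, 1) <= (5, 5) -> finishes; pool += (1, 0) = (6, 5)
  W3 needs (2, 0) <= (6, 5) -> finishes; pool += (1, 0) = (7, 5)
  W8 needs (3, 1) <= (7, 5) -> finishes; pool += (1, 0) = (8, 5)


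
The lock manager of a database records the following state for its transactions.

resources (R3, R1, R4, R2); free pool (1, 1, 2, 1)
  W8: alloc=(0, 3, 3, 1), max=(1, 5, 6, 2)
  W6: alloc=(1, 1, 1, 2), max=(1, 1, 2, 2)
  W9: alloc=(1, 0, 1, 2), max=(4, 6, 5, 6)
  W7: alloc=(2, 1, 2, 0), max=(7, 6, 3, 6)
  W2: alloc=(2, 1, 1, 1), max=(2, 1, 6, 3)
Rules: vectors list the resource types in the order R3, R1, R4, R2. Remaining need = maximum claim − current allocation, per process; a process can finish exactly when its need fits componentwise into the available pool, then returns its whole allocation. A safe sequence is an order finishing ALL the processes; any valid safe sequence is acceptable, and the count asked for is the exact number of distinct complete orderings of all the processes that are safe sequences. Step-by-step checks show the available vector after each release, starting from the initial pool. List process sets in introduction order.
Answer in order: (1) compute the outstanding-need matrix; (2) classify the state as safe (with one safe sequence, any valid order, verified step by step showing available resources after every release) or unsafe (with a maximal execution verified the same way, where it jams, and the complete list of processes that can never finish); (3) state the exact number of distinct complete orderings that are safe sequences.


(1) Remaining need (order R3, R1, R4, R2):
  W8: (1, 2, 3, 1)
  W6: (0, 0, 1, 0)
  W9: (3, 6, 4, 4)
  W7: (5, 5, 1, 6)
  W2: (0, 0, 5, 2)
(2) SAFE, for example via the order W6, W8, W2, W9, W7.
Key observation: at W8 the run first touches a limit — (1, 2, 3, 1) against (2, 2, 3, 3), exact on a resource it actually requests.
Verifying each step:
  pool = (1, 1, 2, 1)
  W6 needs (0, 0, 1, 0) <= (1, 1, 2, 1) -> finishes; pool += (1, 1, 1, 2) = (2, 2, 3, 3)
  W8 needs (1, 2, 3, 1) <= (2, 2, 3, 3) -> finishes; pool += (0, 3, 3, 1) = (2, 5, 6, 4)
  W2 needs (0, 0, 5, 2) <= (2, 5, 6, 4) -> finishes; pool += (2, 1, 1, 1) = (4, 6, 7, 5)
  W9 needs (3, 6, 4, 4) <= (4, 6, 7, 5) -> finishes; pool += (1, 0, 1, 2) = (5, 6, 8, 7)
  W7 needs (5, 5, 1, 6) <= (5, 6, 8, 7) -> finishes; pool += (2, 1, 2, 0) = (7, 7, 10, 7)
(3) Exactly 1 of the possible complete orderings is a safe sequence.


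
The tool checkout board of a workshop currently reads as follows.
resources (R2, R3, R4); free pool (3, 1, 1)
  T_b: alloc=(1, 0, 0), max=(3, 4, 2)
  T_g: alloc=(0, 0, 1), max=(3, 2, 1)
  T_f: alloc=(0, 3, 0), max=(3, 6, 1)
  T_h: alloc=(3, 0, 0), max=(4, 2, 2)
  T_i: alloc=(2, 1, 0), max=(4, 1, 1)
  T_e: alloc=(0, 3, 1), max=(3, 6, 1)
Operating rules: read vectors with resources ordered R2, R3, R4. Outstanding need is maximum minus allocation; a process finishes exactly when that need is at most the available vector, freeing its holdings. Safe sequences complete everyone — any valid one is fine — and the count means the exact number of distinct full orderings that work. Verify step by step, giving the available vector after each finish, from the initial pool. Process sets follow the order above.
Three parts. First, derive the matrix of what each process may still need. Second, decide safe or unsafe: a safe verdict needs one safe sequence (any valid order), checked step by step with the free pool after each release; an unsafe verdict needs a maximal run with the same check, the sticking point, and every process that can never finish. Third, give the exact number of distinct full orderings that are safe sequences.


(1) Remaining need (order R2, R3, R4):
  T_b: (2, 4, 2)
  T_g: (3, 2, 0)
  T_f: (3, 3, 1)
  T_h: (1, 2, 2)
  T_i: (2, 0, 1)
  T_e: (3, 3, 0)
(2) UNSAFE.
Key observation: R3 is the bottleneck — with T_i, T_g, T_h done the pool holds (8, 2, 2), short of every remaining need.
The run T_i, T_g, T_h cannot be extended any further. Verifying each step:
  pool = (3, 1, 1)
  run T_i (needs (2, 0, 1), free (3, 1, 1)); after release of (2, 1, 0) the pool is (5, 2, 1)
  run T_g (needs (3, 2, 0), free (5, 2, 1)); after release of (0, 0, 1) the pool is (5, 2, 2)
  run T_h (needs (1, 2, 2), free (5, 2, 2)); after release of (3, 0, 0) the pool is (8, 2, 2)
  T_b still needs (2, 4, 2) but only (8, 2, 2) is free — short on R3
  T_f still needs (3, 3, 1) but only (8, 2, 2) is free — short on R3
  T_e still needs (3, 3, 0) but only (8, 2, 2) is free — short on R3
Never able to finish: T_b, T_f and T_e.
(3) Precisely 0 of the possible complete orderings are safe sequences.


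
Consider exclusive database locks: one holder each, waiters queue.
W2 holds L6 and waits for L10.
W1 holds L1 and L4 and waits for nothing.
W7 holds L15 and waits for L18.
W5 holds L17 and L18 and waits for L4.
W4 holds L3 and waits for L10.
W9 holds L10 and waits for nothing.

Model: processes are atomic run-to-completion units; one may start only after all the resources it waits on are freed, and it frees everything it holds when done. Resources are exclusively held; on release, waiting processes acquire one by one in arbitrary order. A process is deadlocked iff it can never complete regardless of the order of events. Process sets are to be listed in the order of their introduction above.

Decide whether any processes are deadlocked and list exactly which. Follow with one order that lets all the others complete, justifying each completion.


The deadlocked set is empty.
Key observation: the wait relation is loop-free; peeling off processes with no waits unwinds the whole state.
A valid finishing order for the others: W1, W9, W4, W5, W7, W2.
Verifying each step:
  run W1 (it waits on nothing); releases L1 and L4
  run W9 (it waits on nothing); releases L10
  W4: everything it awaited (L10) is free; runs, freeing L3
  W5: everything it awaited (L4) is free; runs, freeing L17 and L18
  W7: everything it awaited (L18) is free; runs, freeing L15
  W2: everything it awaited (L10) is free; runs, freeing L6
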